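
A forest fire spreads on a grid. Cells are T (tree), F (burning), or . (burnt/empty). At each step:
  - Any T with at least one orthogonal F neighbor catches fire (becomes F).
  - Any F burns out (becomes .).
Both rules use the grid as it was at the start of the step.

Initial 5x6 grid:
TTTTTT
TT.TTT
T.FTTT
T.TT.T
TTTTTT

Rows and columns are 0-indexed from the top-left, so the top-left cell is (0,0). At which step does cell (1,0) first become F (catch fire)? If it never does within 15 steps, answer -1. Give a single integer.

Step 1: cell (1,0)='T' (+2 fires, +1 burnt)
Step 2: cell (1,0)='T' (+4 fires, +2 burnt)
Step 3: cell (1,0)='T' (+5 fires, +4 burnt)
Step 4: cell (1,0)='T' (+6 fires, +5 burnt)
Step 5: cell (1,0)='T' (+4 fires, +6 burnt)
Step 6: cell (1,0)='T' (+3 fires, +4 burnt)
Step 7: cell (1,0)='F' (+1 fires, +3 burnt)
  -> target ignites at step 7
Step 8: cell (1,0)='.' (+0 fires, +1 burnt)
  fire out at step 8

7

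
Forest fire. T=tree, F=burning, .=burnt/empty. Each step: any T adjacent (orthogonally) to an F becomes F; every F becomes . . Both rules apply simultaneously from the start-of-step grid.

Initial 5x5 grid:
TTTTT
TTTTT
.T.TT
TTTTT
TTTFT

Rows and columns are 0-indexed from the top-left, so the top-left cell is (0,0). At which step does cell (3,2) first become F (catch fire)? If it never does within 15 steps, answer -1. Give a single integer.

Step 1: cell (3,2)='T' (+3 fires, +1 burnt)
Step 2: cell (3,2)='F' (+4 fires, +3 burnt)
  -> target ignites at step 2
Step 3: cell (3,2)='.' (+4 fires, +4 burnt)
Step 4: cell (3,2)='.' (+5 fires, +4 burnt)
Step 5: cell (3,2)='.' (+3 fires, +5 burnt)
Step 6: cell (3,2)='.' (+2 fires, +3 burnt)
Step 7: cell (3,2)='.' (+1 fires, +2 burnt)
Step 8: cell (3,2)='.' (+0 fires, +1 burnt)
  fire out at step 8

2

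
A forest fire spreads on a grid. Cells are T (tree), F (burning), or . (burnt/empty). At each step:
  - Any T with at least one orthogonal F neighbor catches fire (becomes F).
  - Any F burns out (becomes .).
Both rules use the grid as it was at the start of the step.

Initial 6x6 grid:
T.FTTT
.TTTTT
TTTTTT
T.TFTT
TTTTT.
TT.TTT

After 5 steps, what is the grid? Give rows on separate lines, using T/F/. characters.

Step 1: 6 trees catch fire, 2 burn out
  T..FTT
  .TFTTT
  TTTFTT
  T.F.FT
  TTTFT.
  TT.TTT
Step 2: 9 trees catch fire, 6 burn out
  T...FT
  .F.FTT
  TTF.FT
  T....F
  TTF.F.
  TT.FTT
Step 3: 6 trees catch fire, 9 burn out
  T....F
  ....FT
  TF...F
  T.....
  TF....
  TT..FT
Step 4: 5 trees catch fire, 6 burn out
  T.....
  .....F
  F.....
  T.....
  F.....
  TF...F
Step 5: 2 trees catch fire, 5 burn out
  T.....
  ......
  ......
  F.....
  ......
  F.....

T.....
......
......
F.....
......
F.....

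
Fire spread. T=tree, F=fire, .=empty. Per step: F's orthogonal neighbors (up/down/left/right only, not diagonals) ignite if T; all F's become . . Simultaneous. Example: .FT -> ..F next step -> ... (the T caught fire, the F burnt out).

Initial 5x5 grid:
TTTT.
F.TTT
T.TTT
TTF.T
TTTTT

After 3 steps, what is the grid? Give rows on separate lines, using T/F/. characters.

Step 1: 5 trees catch fire, 2 burn out
  FTTT.
  ..TTT
  F.FTT
  TF..T
  TTFTT
Step 2: 6 trees catch fire, 5 burn out
  .FTT.
  ..FTT
  ...FT
  F...T
  TF.FT
Step 3: 5 trees catch fire, 6 burn out
  ..FT.
  ...FT
  ....F
  ....T
  F...F

..FT.
...FT
....F
....T
F...F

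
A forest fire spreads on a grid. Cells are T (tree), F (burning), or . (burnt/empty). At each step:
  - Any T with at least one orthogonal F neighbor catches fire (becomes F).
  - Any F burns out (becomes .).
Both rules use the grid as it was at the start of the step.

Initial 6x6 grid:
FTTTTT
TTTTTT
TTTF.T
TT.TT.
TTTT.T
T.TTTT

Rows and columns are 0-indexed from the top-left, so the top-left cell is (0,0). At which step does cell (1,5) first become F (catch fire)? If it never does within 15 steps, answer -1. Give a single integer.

Step 1: cell (1,5)='T' (+5 fires, +2 burnt)
Step 2: cell (1,5)='T' (+9 fires, +5 burnt)
Step 3: cell (1,5)='F' (+6 fires, +9 burnt)
  -> target ignites at step 3
Step 4: cell (1,5)='.' (+6 fires, +6 burnt)
Step 5: cell (1,5)='.' (+2 fires, +6 burnt)
Step 6: cell (1,5)='.' (+1 fires, +2 burnt)
Step 7: cell (1,5)='.' (+0 fires, +1 burnt)
  fire out at step 7

3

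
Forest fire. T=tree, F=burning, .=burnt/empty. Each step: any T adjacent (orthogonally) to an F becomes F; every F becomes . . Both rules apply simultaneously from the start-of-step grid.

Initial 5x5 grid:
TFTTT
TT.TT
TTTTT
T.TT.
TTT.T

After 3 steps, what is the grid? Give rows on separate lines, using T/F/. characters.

Step 1: 3 trees catch fire, 1 burn out
  F.FTT
  TF.TT
  TTTTT
  T.TT.
  TTT.T
Step 2: 3 trees catch fire, 3 burn out
  ...FT
  F..TT
  TFTTT
  T.TT.
  TTT.T
Step 3: 4 trees catch fire, 3 burn out
  ....F
  ...FT
  F.FTT
  T.TT.
  TTT.T

....F
...FT
F.FTT
T.TT.
TTT.T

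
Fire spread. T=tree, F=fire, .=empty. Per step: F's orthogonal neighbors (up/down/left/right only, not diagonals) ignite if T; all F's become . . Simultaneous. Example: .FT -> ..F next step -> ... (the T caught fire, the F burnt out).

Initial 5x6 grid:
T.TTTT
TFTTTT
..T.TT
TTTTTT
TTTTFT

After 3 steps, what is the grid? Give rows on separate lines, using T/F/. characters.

Step 1: 5 trees catch fire, 2 burn out
  T.TTTT
  F.FTTT
  ..T.TT
  TTTTFT
  TTTF.F
Step 2: 8 trees catch fire, 5 burn out
  F.FTTT
  ...FTT
  ..F.FT
  TTTF.F
  TTF...
Step 3: 5 trees catch fire, 8 burn out
  ...FTT
  ....FT
  .....F
  TTF...
  TF....

...FTT
....FT
.....F
TTF...
TF....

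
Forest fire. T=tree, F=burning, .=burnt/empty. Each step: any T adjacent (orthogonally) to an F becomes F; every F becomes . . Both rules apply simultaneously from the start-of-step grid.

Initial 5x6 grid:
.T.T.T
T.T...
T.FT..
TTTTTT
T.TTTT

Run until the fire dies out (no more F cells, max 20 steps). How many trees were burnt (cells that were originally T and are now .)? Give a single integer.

Step 1: +3 fires, +1 burnt (F count now 3)
Step 2: +3 fires, +3 burnt (F count now 3)
Step 3: +3 fires, +3 burnt (F count now 3)
Step 4: +4 fires, +3 burnt (F count now 4)
Step 5: +2 fires, +4 burnt (F count now 2)
Step 6: +0 fires, +2 burnt (F count now 0)
Fire out after step 6
Initially T: 18, now '.': 27
Total burnt (originally-T cells now '.'): 15

Answer: 15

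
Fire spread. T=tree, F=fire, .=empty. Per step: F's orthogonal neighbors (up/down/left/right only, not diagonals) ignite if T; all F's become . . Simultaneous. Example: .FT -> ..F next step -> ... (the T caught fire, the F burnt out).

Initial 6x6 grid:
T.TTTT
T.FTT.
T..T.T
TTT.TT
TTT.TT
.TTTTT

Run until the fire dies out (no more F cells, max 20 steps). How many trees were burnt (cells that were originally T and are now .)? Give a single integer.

Step 1: +2 fires, +1 burnt (F count now 2)
Step 2: +3 fires, +2 burnt (F count now 3)
Step 3: +1 fires, +3 burnt (F count now 1)
Step 4: +1 fires, +1 burnt (F count now 1)
Step 5: +0 fires, +1 burnt (F count now 0)
Fire out after step 5
Initially T: 26, now '.': 17
Total burnt (originally-T cells now '.'): 7

Answer: 7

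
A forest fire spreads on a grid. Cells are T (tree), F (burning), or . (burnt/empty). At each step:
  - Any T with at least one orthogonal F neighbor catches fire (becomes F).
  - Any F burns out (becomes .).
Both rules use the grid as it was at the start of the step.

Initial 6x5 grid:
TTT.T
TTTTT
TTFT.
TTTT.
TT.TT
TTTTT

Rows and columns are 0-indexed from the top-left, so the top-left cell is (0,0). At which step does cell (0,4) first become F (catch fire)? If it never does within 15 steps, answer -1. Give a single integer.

Step 1: cell (0,4)='T' (+4 fires, +1 burnt)
Step 2: cell (0,4)='T' (+6 fires, +4 burnt)
Step 3: cell (0,4)='T' (+6 fires, +6 burnt)
Step 4: cell (0,4)='F' (+6 fires, +6 burnt)
  -> target ignites at step 4
Step 5: cell (0,4)='.' (+3 fires, +6 burnt)
Step 6: cell (0,4)='.' (+0 fires, +3 burnt)
  fire out at step 6

4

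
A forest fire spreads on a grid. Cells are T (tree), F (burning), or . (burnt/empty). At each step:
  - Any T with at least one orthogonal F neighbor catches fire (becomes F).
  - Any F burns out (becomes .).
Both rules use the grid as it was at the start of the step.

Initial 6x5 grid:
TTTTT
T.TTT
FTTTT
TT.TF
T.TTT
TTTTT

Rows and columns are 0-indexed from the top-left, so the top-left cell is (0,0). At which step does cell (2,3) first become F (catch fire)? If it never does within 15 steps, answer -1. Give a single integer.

Step 1: cell (2,3)='T' (+6 fires, +2 burnt)
Step 2: cell (2,3)='F' (+8 fires, +6 burnt)
  -> target ignites at step 2
Step 3: cell (2,3)='.' (+7 fires, +8 burnt)
Step 4: cell (2,3)='.' (+4 fires, +7 burnt)
Step 5: cell (2,3)='.' (+0 fires, +4 burnt)
  fire out at step 5

2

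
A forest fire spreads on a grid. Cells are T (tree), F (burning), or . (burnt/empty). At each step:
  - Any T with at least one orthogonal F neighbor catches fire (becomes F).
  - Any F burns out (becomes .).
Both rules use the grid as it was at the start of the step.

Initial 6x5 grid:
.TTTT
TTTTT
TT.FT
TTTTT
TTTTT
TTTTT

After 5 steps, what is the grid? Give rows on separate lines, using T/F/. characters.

Step 1: 3 trees catch fire, 1 burn out
  .TTTT
  TTTFT
  TT..F
  TTTFT
  TTTTT
  TTTTT
Step 2: 6 trees catch fire, 3 burn out
  .TTFT
  TTF.F
  TT...
  TTF.F
  TTTFT
  TTTTT
Step 3: 7 trees catch fire, 6 burn out
  .TF.F
  TF...
  TT...
  TF...
  TTF.F
  TTTFT
Step 4: 7 trees catch fire, 7 burn out
  .F...
  F....
  TF...
  F....
  TF...
  TTF.F
Step 5: 3 trees catch fire, 7 burn out
  .....
  .....
  F....
  .....
  F....
  TF...

.....
.....
F....
.....
F....
TF...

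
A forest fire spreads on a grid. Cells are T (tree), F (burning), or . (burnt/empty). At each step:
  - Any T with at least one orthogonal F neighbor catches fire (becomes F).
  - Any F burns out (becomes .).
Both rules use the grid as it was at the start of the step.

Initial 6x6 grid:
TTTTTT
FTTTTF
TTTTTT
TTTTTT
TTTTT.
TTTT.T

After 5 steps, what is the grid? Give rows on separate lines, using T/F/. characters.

Step 1: 6 trees catch fire, 2 burn out
  FTTTTF
  .FTTF.
  FTTTTF
  TTTTTT
  TTTTT.
  TTTT.T
Step 2: 8 trees catch fire, 6 burn out
  .FTTF.
  ..FF..
  .FTTF.
  FTTTTF
  TTTTT.
  TTTT.T
Step 3: 7 trees catch fire, 8 burn out
  ..FF..
  ......
  ..FF..
  .FTTF.
  FTTTT.
  TTTT.T
Step 4: 5 trees catch fire, 7 burn out
  ......
  ......
  ......
  ..FF..
  .FTTF.
  FTTT.T
Step 5: 3 trees catch fire, 5 burn out
  ......
  ......
  ......
  ......
  ..FF..
  .FTT.T

......
......
......
......
..FF..
.FTT.T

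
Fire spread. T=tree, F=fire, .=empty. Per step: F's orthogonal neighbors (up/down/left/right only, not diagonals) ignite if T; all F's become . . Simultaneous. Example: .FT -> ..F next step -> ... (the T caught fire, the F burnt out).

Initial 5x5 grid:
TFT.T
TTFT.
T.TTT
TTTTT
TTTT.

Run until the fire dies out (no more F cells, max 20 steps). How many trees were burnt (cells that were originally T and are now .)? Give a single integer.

Answer: 18

Derivation:
Step 1: +5 fires, +2 burnt (F count now 5)
Step 2: +3 fires, +5 burnt (F count now 3)
Step 3: +5 fires, +3 burnt (F count now 5)
Step 4: +4 fires, +5 burnt (F count now 4)
Step 5: +1 fires, +4 burnt (F count now 1)
Step 6: +0 fires, +1 burnt (F count now 0)
Fire out after step 6
Initially T: 19, now '.': 24
Total burnt (originally-T cells now '.'): 18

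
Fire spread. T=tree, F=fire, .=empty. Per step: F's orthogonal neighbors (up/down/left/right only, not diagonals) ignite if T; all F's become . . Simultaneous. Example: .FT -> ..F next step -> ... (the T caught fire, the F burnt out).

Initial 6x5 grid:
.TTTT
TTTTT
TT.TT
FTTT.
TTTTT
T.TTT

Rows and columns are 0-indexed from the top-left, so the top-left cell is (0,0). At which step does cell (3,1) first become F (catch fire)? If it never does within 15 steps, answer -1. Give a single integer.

Step 1: cell (3,1)='F' (+3 fires, +1 burnt)
  -> target ignites at step 1
Step 2: cell (3,1)='.' (+5 fires, +3 burnt)
Step 3: cell (3,1)='.' (+3 fires, +5 burnt)
Step 4: cell (3,1)='.' (+5 fires, +3 burnt)
Step 5: cell (3,1)='.' (+5 fires, +5 burnt)
Step 6: cell (3,1)='.' (+3 fires, +5 burnt)
Step 7: cell (3,1)='.' (+1 fires, +3 burnt)
Step 8: cell (3,1)='.' (+0 fires, +1 burnt)
  fire out at step 8

1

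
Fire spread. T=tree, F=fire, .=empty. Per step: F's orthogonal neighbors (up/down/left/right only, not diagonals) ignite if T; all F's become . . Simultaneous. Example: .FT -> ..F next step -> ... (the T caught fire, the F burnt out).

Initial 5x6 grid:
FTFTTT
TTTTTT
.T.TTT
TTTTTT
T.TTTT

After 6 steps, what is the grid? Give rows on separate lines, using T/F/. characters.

Step 1: 4 trees catch fire, 2 burn out
  .F.FTT
  FTFTTT
  .T.TTT
  TTTTTT
  T.TTTT
Step 2: 3 trees catch fire, 4 burn out
  ....FT
  .F.FTT
  .T.TTT
  TTTTTT
  T.TTTT
Step 3: 4 trees catch fire, 3 burn out
  .....F
  ....FT
  .F.FTT
  TTTTTT
  T.TTTT
Step 4: 4 trees catch fire, 4 burn out
  ......
  .....F
  ....FT
  TFTFTT
  T.TTTT
Step 5: 5 trees catch fire, 4 burn out
  ......
  ......
  .....F
  F.F.FT
  T.TFTT
Step 6: 4 trees catch fire, 5 burn out
  ......
  ......
  ......
  .....F
  F.F.FT

......
......
......
.....F
F.F.FT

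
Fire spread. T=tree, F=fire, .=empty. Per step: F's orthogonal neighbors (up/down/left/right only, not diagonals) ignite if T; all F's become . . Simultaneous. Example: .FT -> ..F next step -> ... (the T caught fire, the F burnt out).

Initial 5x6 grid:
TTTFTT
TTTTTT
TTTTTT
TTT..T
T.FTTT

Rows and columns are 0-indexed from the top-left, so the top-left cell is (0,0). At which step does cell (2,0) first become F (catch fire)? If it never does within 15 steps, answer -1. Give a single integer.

Step 1: cell (2,0)='T' (+5 fires, +2 burnt)
Step 2: cell (2,0)='T' (+8 fires, +5 burnt)
Step 3: cell (2,0)='T' (+7 fires, +8 burnt)
Step 4: cell (2,0)='F' (+5 fires, +7 burnt)
  -> target ignites at step 4
Step 5: cell (2,0)='.' (+0 fires, +5 burnt)
  fire out at step 5

4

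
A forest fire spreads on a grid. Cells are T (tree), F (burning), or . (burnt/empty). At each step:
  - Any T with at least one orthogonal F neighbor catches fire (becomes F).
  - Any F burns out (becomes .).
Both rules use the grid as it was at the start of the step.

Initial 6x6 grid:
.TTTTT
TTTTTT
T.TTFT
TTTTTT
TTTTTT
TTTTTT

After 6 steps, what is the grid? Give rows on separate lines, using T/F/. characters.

Step 1: 4 trees catch fire, 1 burn out
  .TTTTT
  TTTTFT
  T.TF.F
  TTTTFT
  TTTTTT
  TTTTTT
Step 2: 7 trees catch fire, 4 burn out
  .TTTFT
  TTTF.F
  T.F...
  TTTF.F
  TTTTFT
  TTTTTT
Step 3: 7 trees catch fire, 7 burn out
  .TTF.F
  TTF...
  T.....
  TTF...
  TTTF.F
  TTTTFT
Step 4: 6 trees catch fire, 7 burn out
  .TF...
  TF....
  T.....
  TF....
  TTF...
  TTTF.F
Step 5: 5 trees catch fire, 6 burn out
  .F....
  F.....
  T.....
  F.....
  TF....
  TTF...
Step 6: 3 trees catch fire, 5 burn out
  ......
  ......
  F.....
  ......
  F.....
  TF....

......
......
F.....
......
F.....
TF....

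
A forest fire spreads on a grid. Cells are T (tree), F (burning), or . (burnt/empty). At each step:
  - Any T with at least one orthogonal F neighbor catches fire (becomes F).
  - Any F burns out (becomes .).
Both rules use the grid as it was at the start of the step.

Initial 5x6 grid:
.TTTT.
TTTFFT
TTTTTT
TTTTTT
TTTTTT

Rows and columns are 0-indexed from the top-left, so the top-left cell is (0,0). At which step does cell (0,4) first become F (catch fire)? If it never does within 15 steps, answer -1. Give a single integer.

Step 1: cell (0,4)='F' (+6 fires, +2 burnt)
  -> target ignites at step 1
Step 2: cell (0,4)='.' (+6 fires, +6 burnt)
Step 3: cell (0,4)='.' (+7 fires, +6 burnt)
Step 4: cell (0,4)='.' (+4 fires, +7 burnt)
Step 5: cell (0,4)='.' (+2 fires, +4 burnt)
Step 6: cell (0,4)='.' (+1 fires, +2 burnt)
Step 7: cell (0,4)='.' (+0 fires, +1 burnt)
  fire out at step 7

1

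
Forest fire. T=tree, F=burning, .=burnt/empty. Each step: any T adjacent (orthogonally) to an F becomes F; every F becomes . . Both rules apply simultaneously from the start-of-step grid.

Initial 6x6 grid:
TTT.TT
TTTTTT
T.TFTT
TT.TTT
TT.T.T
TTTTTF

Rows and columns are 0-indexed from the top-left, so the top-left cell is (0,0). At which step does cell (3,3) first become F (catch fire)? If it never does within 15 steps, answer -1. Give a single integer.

Step 1: cell (3,3)='F' (+6 fires, +2 burnt)
  -> target ignites at step 1
Step 2: cell (3,3)='.' (+7 fires, +6 burnt)
Step 3: cell (3,3)='.' (+5 fires, +7 burnt)
Step 4: cell (3,3)='.' (+4 fires, +5 burnt)
Step 5: cell (3,3)='.' (+4 fires, +4 burnt)
Step 6: cell (3,3)='.' (+3 fires, +4 burnt)
Step 7: cell (3,3)='.' (+0 fires, +3 burnt)
  fire out at step 7

1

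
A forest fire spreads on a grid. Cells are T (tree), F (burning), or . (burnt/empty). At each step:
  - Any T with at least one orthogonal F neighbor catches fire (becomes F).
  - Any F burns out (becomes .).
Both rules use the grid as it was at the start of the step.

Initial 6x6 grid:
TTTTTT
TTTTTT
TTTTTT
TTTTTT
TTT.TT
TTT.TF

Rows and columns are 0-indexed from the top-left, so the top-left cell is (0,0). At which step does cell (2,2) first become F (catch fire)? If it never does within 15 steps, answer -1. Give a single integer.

Step 1: cell (2,2)='T' (+2 fires, +1 burnt)
Step 2: cell (2,2)='T' (+2 fires, +2 burnt)
Step 3: cell (2,2)='T' (+2 fires, +2 burnt)
Step 4: cell (2,2)='T' (+3 fires, +2 burnt)
Step 5: cell (2,2)='T' (+4 fires, +3 burnt)
Step 6: cell (2,2)='F' (+5 fires, +4 burnt)
  -> target ignites at step 6
Step 7: cell (2,2)='.' (+6 fires, +5 burnt)
Step 8: cell (2,2)='.' (+5 fires, +6 burnt)
Step 9: cell (2,2)='.' (+3 fires, +5 burnt)
Step 10: cell (2,2)='.' (+1 fires, +3 burnt)
Step 11: cell (2,2)='.' (+0 fires, +1 burnt)
  fire out at step 11

6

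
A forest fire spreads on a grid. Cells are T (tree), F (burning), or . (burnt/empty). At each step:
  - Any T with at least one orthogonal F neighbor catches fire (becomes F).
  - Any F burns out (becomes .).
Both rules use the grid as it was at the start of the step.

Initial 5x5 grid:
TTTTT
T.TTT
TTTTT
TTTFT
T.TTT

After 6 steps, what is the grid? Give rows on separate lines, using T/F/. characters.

Step 1: 4 trees catch fire, 1 burn out
  TTTTT
  T.TTT
  TTTFT
  TTF.F
  T.TFT
Step 2: 6 trees catch fire, 4 burn out
  TTTTT
  T.TFT
  TTF.F
  TF...
  T.F.F
Step 3: 5 trees catch fire, 6 burn out
  TTTFT
  T.F.F
  TF...
  F....
  T....
Step 4: 4 trees catch fire, 5 burn out
  TTF.F
  T....
  F....
  .....
  F....
Step 5: 2 trees catch fire, 4 burn out
  TF...
  F....
  .....
  .....
  .....
Step 6: 1 trees catch fire, 2 burn out
  F....
  .....
  .....
  .....
  .....

F....
.....
.....
.....
.....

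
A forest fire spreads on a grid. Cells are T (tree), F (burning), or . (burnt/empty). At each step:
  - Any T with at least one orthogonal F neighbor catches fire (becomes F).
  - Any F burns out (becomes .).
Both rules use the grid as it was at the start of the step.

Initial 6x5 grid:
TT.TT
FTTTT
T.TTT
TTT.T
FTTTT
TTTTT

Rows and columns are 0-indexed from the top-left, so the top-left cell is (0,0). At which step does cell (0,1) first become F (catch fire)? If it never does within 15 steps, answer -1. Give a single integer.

Step 1: cell (0,1)='T' (+6 fires, +2 burnt)
Step 2: cell (0,1)='F' (+5 fires, +6 burnt)
  -> target ignites at step 2
Step 3: cell (0,1)='.' (+5 fires, +5 burnt)
Step 4: cell (0,1)='.' (+5 fires, +5 burnt)
Step 5: cell (0,1)='.' (+4 fires, +5 burnt)
Step 6: cell (0,1)='.' (+0 fires, +4 burnt)
  fire out at step 6

2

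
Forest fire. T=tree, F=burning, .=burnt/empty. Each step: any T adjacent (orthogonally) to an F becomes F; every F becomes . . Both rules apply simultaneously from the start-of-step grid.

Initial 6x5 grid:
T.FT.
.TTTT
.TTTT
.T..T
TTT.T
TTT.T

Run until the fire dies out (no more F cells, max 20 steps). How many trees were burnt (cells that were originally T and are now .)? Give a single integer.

Answer: 19

Derivation:
Step 1: +2 fires, +1 burnt (F count now 2)
Step 2: +3 fires, +2 burnt (F count now 3)
Step 3: +3 fires, +3 burnt (F count now 3)
Step 4: +2 fires, +3 burnt (F count now 2)
Step 5: +2 fires, +2 burnt (F count now 2)
Step 6: +4 fires, +2 burnt (F count now 4)
Step 7: +3 fires, +4 burnt (F count now 3)
Step 8: +0 fires, +3 burnt (F count now 0)
Fire out after step 8
Initially T: 20, now '.': 29
Total burnt (originally-T cells now '.'): 19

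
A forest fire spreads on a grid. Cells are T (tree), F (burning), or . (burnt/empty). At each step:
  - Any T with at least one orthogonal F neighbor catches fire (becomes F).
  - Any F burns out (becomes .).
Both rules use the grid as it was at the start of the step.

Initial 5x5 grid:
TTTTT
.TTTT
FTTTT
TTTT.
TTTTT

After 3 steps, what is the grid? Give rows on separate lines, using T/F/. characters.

Step 1: 2 trees catch fire, 1 burn out
  TTTTT
  .TTTT
  .FTTT
  FTTT.
  TTTTT
Step 2: 4 trees catch fire, 2 burn out
  TTTTT
  .FTTT
  ..FTT
  .FTT.
  FTTTT
Step 3: 5 trees catch fire, 4 burn out
  TFTTT
  ..FTT
  ...FT
  ..FT.
  .FTTT

TFTTT
..FTT
...FT
..FT.
.FTTT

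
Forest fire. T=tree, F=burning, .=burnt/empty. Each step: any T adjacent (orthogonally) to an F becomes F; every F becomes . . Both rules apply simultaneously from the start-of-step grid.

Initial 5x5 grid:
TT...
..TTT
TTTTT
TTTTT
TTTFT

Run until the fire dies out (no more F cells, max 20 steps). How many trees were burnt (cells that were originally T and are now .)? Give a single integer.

Answer: 17

Derivation:
Step 1: +3 fires, +1 burnt (F count now 3)
Step 2: +4 fires, +3 burnt (F count now 4)
Step 3: +5 fires, +4 burnt (F count now 5)
Step 4: +4 fires, +5 burnt (F count now 4)
Step 5: +1 fires, +4 burnt (F count now 1)
Step 6: +0 fires, +1 burnt (F count now 0)
Fire out after step 6
Initially T: 19, now '.': 23
Total burnt (originally-T cells now '.'): 17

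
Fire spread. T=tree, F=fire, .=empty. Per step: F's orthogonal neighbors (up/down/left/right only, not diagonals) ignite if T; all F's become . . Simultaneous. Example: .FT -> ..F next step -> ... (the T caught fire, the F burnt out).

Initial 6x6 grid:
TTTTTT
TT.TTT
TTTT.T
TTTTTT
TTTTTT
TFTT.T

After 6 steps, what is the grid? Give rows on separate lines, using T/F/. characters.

Step 1: 3 trees catch fire, 1 burn out
  TTTTTT
  TT.TTT
  TTTT.T
  TTTTTT
  TFTTTT
  F.FT.T
Step 2: 4 trees catch fire, 3 burn out
  TTTTTT
  TT.TTT
  TTTT.T
  TFTTTT
  F.FTTT
  ...F.T
Step 3: 4 trees catch fire, 4 burn out
  TTTTTT
  TT.TTT
  TFTT.T
  F.FTTT
  ...FTT
  .....T
Step 4: 5 trees catch fire, 4 burn out
  TTTTTT
  TF.TTT
  F.FT.T
  ...FTT
  ....FT
  .....T
Step 5: 5 trees catch fire, 5 burn out
  TFTTTT
  F..TTT
  ...F.T
  ....FT
  .....F
  .....T
Step 6: 5 trees catch fire, 5 burn out
  F.FTTT
  ...FTT
  .....T
  .....F
  ......
  .....F

F.FTTT
...FTT
.....T
.....F
......
.....F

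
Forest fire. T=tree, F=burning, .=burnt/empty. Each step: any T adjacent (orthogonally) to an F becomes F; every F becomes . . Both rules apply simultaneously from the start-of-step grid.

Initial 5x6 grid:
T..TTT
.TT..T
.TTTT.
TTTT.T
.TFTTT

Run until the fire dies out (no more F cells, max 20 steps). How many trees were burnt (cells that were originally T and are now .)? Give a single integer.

Answer: 15

Derivation:
Step 1: +3 fires, +1 burnt (F count now 3)
Step 2: +4 fires, +3 burnt (F count now 4)
Step 3: +5 fires, +4 burnt (F count now 5)
Step 4: +3 fires, +5 burnt (F count now 3)
Step 5: +0 fires, +3 burnt (F count now 0)
Fire out after step 5
Initially T: 20, now '.': 25
Total burnt (originally-T cells now '.'): 15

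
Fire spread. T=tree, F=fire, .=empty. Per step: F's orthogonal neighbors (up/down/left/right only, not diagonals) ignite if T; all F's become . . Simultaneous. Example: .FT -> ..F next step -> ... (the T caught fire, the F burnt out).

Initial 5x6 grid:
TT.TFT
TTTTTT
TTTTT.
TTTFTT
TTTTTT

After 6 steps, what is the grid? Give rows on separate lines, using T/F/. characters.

Step 1: 7 trees catch fire, 2 burn out
  TT.F.F
  TTTTFT
  TTTFT.
  TTF.FT
  TTTFTT
Step 2: 8 trees catch fire, 7 burn out
  TT....
  TTTF.F
  TTF.F.
  TF...F
  TTF.FT
Step 3: 5 trees catch fire, 8 burn out
  TT....
  TTF...
  TF....
  F.....
  TF...F
Step 4: 3 trees catch fire, 5 burn out
  TT....
  TF....
  F.....
  ......
  F.....
Step 5: 2 trees catch fire, 3 burn out
  TF....
  F.....
  ......
  ......
  ......
Step 6: 1 trees catch fire, 2 burn out
  F.....
  ......
  ......
  ......
  ......

F.....
......
......
......
......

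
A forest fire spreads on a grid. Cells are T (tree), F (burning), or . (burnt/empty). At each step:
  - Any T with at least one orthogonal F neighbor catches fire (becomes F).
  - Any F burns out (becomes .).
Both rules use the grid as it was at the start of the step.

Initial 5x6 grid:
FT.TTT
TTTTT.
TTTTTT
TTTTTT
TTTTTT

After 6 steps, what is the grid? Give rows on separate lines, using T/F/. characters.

Step 1: 2 trees catch fire, 1 burn out
  .F.TTT
  FTTTT.
  TTTTTT
  TTTTTT
  TTTTTT
Step 2: 2 trees catch fire, 2 burn out
  ...TTT
  .FTTT.
  FTTTTT
  TTTTTT
  TTTTTT
Step 3: 3 trees catch fire, 2 burn out
  ...TTT
  ..FTT.
  .FTTTT
  FTTTTT
  TTTTTT
Step 4: 4 trees catch fire, 3 burn out
  ...TTT
  ...FT.
  ..FTTT
  .FTTTT
  FTTTTT
Step 5: 5 trees catch fire, 4 burn out
  ...FTT
  ....F.
  ...FTT
  ..FTTT
  .FTTTT
Step 6: 4 trees catch fire, 5 burn out
  ....FT
  ......
  ....FT
  ...FTT
  ..FTTT

....FT
......
....FT
...FTT
..FTTT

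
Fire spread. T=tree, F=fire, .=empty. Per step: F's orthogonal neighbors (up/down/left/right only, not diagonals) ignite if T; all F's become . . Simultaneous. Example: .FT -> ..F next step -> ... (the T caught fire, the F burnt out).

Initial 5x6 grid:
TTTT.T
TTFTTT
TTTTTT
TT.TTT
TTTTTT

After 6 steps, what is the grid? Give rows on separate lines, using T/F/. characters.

Step 1: 4 trees catch fire, 1 burn out
  TTFT.T
  TF.FTT
  TTFTTT
  TT.TTT
  TTTTTT
Step 2: 6 trees catch fire, 4 burn out
  TF.F.T
  F...FT
  TF.FTT
  TT.TTT
  TTTTTT
Step 3: 6 trees catch fire, 6 burn out
  F....T
  .....F
  F...FT
  TF.FTT
  TTTTTT
Step 4: 6 trees catch fire, 6 burn out
  .....F
  ......
  .....F
  F...FT
  TFTFTT
Step 5: 4 trees catch fire, 6 burn out
  ......
  ......
  ......
  .....F
  F.F.FT
Step 6: 1 trees catch fire, 4 burn out
  ......
  ......
  ......
  ......
  .....F

......
......
......
......
.....F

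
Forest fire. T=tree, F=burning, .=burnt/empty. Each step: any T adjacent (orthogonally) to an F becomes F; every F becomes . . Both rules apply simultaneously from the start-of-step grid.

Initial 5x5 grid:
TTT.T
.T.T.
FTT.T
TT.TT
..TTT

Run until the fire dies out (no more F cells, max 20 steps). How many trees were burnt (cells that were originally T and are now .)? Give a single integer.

Step 1: +2 fires, +1 burnt (F count now 2)
Step 2: +3 fires, +2 burnt (F count now 3)
Step 3: +1 fires, +3 burnt (F count now 1)
Step 4: +2 fires, +1 burnt (F count now 2)
Step 5: +0 fires, +2 burnt (F count now 0)
Fire out after step 5
Initially T: 16, now '.': 17
Total burnt (originally-T cells now '.'): 8

Answer: 8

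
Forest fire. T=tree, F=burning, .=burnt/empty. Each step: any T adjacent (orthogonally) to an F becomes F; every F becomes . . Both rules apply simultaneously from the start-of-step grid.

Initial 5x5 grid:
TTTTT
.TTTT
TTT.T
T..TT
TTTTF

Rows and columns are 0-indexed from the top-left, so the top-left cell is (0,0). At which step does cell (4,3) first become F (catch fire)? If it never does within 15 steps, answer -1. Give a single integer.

Step 1: cell (4,3)='F' (+2 fires, +1 burnt)
  -> target ignites at step 1
Step 2: cell (4,3)='.' (+3 fires, +2 burnt)
Step 3: cell (4,3)='.' (+2 fires, +3 burnt)
Step 4: cell (4,3)='.' (+3 fires, +2 burnt)
Step 5: cell (4,3)='.' (+3 fires, +3 burnt)
Step 6: cell (4,3)='.' (+4 fires, +3 burnt)
Step 7: cell (4,3)='.' (+2 fires, +4 burnt)
Step 8: cell (4,3)='.' (+1 fires, +2 burnt)
Step 9: cell (4,3)='.' (+0 fires, +1 burnt)
  fire out at step 9

1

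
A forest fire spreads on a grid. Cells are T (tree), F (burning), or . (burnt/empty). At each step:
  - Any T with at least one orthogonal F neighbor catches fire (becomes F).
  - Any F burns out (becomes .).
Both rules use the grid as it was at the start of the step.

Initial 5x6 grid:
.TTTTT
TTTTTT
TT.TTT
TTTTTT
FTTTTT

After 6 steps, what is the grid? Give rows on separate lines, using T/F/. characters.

Step 1: 2 trees catch fire, 1 burn out
  .TTTTT
  TTTTTT
  TT.TTT
  FTTTTT
  .FTTTT
Step 2: 3 trees catch fire, 2 burn out
  .TTTTT
  TTTTTT
  FT.TTT
  .FTTTT
  ..FTTT
Step 3: 4 trees catch fire, 3 burn out
  .TTTTT
  FTTTTT
  .F.TTT
  ..FTTT
  ...FTT
Step 4: 3 trees catch fire, 4 burn out
  .TTTTT
  .FTTTT
  ...TTT
  ...FTT
  ....FT
Step 5: 5 trees catch fire, 3 burn out
  .FTTTT
  ..FTTT
  ...FTT
  ....FT
  .....F
Step 6: 4 trees catch fire, 5 burn out
  ..FTTT
  ...FTT
  ....FT
  .....F
  ......

..FTTT
...FTT
....FT
.....F
......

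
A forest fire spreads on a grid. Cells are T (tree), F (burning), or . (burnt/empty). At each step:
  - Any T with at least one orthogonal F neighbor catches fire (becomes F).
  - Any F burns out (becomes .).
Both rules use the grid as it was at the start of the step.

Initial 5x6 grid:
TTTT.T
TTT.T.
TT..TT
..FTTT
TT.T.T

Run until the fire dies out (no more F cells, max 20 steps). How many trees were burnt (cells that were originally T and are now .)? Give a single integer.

Answer: 8

Derivation:
Step 1: +1 fires, +1 burnt (F count now 1)
Step 2: +2 fires, +1 burnt (F count now 2)
Step 3: +2 fires, +2 burnt (F count now 2)
Step 4: +3 fires, +2 burnt (F count now 3)
Step 5: +0 fires, +3 burnt (F count now 0)
Fire out after step 5
Initially T: 20, now '.': 18
Total burnt (originally-T cells now '.'): 8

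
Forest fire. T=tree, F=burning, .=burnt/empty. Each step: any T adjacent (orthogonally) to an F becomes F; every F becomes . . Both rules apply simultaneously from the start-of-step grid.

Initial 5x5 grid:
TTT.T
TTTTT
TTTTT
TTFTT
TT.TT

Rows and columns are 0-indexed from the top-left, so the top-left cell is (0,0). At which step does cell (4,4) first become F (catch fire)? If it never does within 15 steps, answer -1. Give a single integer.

Step 1: cell (4,4)='T' (+3 fires, +1 burnt)
Step 2: cell (4,4)='T' (+7 fires, +3 burnt)
Step 3: cell (4,4)='F' (+7 fires, +7 burnt)
  -> target ignites at step 3
Step 4: cell (4,4)='.' (+3 fires, +7 burnt)
Step 5: cell (4,4)='.' (+2 fires, +3 burnt)
Step 6: cell (4,4)='.' (+0 fires, +2 burnt)
  fire out at step 6

3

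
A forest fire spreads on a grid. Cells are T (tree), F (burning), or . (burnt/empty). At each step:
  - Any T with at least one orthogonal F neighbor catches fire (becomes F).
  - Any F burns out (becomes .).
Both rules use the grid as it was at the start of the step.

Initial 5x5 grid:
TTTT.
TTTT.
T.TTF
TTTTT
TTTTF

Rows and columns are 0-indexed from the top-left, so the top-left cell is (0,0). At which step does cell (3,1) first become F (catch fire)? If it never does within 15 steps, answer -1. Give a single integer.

Step 1: cell (3,1)='T' (+3 fires, +2 burnt)
Step 2: cell (3,1)='T' (+4 fires, +3 burnt)
Step 3: cell (3,1)='T' (+4 fires, +4 burnt)
Step 4: cell (3,1)='F' (+4 fires, +4 burnt)
  -> target ignites at step 4
Step 5: cell (3,1)='.' (+3 fires, +4 burnt)
Step 6: cell (3,1)='.' (+2 fires, +3 burnt)
Step 7: cell (3,1)='.' (+0 fires, +2 burnt)
  fire out at step 7

4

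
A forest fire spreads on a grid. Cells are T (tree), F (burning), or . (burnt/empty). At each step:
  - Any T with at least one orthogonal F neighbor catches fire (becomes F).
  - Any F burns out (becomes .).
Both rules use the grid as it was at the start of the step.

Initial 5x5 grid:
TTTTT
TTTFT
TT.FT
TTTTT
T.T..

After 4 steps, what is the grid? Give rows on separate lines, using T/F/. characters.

Step 1: 5 trees catch fire, 2 burn out
  TTTFT
  TTF.F
  TT..F
  TTTFT
  T.T..
Step 2: 5 trees catch fire, 5 burn out
  TTF.F
  TF...
  TT...
  TTF.F
  T.T..
Step 3: 5 trees catch fire, 5 burn out
  TF...
  F....
  TF...
  TF...
  T.F..
Step 4: 3 trees catch fire, 5 burn out
  F....
  .....
  F....
  F....
  T....

F....
.....
F....
F....
T....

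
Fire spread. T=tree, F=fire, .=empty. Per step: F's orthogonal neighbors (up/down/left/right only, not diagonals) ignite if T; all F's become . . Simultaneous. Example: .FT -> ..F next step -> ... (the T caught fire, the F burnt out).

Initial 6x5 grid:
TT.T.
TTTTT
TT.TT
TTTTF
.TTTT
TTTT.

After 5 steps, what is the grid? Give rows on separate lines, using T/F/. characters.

Step 1: 3 trees catch fire, 1 burn out
  TT.T.
  TTTTT
  TT.TF
  TTTF.
  .TTTF
  TTTT.
Step 2: 4 trees catch fire, 3 burn out
  TT.T.
  TTTTF
  TT.F.
  TTF..
  .TTF.
  TTTT.
Step 3: 4 trees catch fire, 4 burn out
  TT.T.
  TTTF.
  TT...
  TF...
  .TF..
  TTTF.
Step 4: 6 trees catch fire, 4 burn out
  TT.F.
  TTF..
  TF...
  F....
  .F...
  TTF..
Step 5: 3 trees catch fire, 6 burn out
  TT...
  TF...
  F....
  .....
  .....
  TF...

TT...
TF...
F....
.....
.....
TF...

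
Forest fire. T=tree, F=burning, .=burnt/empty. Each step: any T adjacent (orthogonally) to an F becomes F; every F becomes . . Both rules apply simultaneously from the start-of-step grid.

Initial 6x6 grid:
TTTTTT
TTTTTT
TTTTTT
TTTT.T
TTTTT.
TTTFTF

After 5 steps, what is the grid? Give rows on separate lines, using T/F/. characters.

Step 1: 3 trees catch fire, 2 burn out
  TTTTTT
  TTTTTT
  TTTTTT
  TTTT.T
  TTTFT.
  TTF.F.
Step 2: 4 trees catch fire, 3 burn out
  TTTTTT
  TTTTTT
  TTTTTT
  TTTF.T
  TTF.F.
  TF....
Step 3: 4 trees catch fire, 4 burn out
  TTTTTT
  TTTTTT
  TTTFTT
  TTF..T
  TF....
  F.....
Step 4: 5 trees catch fire, 4 burn out
  TTTTTT
  TTTFTT
  TTF.FT
  TF...T
  F.....
  ......
Step 5: 6 trees catch fire, 5 burn out
  TTTFTT
  TTF.FT
  TF...F
  F....T
  ......
  ......

TTTFTT
TTF.FT
TF...F
F....T
......
......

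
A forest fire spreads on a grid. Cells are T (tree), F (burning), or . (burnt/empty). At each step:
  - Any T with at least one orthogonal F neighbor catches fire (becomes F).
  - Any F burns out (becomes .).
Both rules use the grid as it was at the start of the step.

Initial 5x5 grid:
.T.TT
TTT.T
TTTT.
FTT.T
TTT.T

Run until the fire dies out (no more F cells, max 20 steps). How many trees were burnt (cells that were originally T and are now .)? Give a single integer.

Answer: 13

Derivation:
Step 1: +3 fires, +1 burnt (F count now 3)
Step 2: +4 fires, +3 burnt (F count now 4)
Step 3: +3 fires, +4 burnt (F count now 3)
Step 4: +3 fires, +3 burnt (F count now 3)
Step 5: +0 fires, +3 burnt (F count now 0)
Fire out after step 5
Initially T: 18, now '.': 20
Total burnt (originally-T cells now '.'): 13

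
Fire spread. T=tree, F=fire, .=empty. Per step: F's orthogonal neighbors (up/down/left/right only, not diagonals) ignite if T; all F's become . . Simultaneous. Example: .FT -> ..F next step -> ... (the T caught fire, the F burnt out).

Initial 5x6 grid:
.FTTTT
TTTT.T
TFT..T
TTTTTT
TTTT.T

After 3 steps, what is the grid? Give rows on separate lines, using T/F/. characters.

Step 1: 5 trees catch fire, 2 burn out
  ..FTTT
  TFTT.T
  F.F..T
  TFTTTT
  TTTT.T
Step 2: 6 trees catch fire, 5 burn out
  ...FTT
  F.FT.T
  .....T
  F.FTTT
  TFTT.T
Step 3: 5 trees catch fire, 6 burn out
  ....FT
  ...F.T
  .....T
  ...FTT
  F.FT.T

....FT
...F.T
.....T
...FTT
F.FT.T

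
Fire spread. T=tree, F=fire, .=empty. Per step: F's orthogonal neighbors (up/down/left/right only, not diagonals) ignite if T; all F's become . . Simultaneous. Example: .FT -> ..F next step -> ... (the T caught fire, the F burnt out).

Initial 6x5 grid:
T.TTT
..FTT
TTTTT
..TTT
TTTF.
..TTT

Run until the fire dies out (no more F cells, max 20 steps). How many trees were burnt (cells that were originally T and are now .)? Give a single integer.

Answer: 19

Derivation:
Step 1: +6 fires, +2 burnt (F count now 6)
Step 2: +9 fires, +6 burnt (F count now 9)
Step 3: +4 fires, +9 burnt (F count now 4)
Step 4: +0 fires, +4 burnt (F count now 0)
Fire out after step 4
Initially T: 20, now '.': 29
Total burnt (originally-T cells now '.'): 19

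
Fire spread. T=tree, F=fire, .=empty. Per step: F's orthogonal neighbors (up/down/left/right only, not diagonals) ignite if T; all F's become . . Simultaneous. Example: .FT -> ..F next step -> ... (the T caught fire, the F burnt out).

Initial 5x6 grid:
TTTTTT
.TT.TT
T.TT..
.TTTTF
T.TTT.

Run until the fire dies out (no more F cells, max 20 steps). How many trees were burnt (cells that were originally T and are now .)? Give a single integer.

Step 1: +1 fires, +1 burnt (F count now 1)
Step 2: +2 fires, +1 burnt (F count now 2)
Step 3: +3 fires, +2 burnt (F count now 3)
Step 4: +3 fires, +3 burnt (F count now 3)
Step 5: +1 fires, +3 burnt (F count now 1)
Step 6: +2 fires, +1 burnt (F count now 2)
Step 7: +2 fires, +2 burnt (F count now 2)
Step 8: +2 fires, +2 burnt (F count now 2)
Step 9: +2 fires, +2 burnt (F count now 2)
Step 10: +1 fires, +2 burnt (F count now 1)
Step 11: +0 fires, +1 burnt (F count now 0)
Fire out after step 11
Initially T: 21, now '.': 28
Total burnt (originally-T cells now '.'): 19

Answer: 19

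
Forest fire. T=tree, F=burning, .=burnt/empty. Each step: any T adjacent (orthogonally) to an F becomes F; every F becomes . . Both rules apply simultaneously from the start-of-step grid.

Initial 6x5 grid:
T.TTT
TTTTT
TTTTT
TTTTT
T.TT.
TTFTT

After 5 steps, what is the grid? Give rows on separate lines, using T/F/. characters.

Step 1: 3 trees catch fire, 1 burn out
  T.TTT
  TTTTT
  TTTTT
  TTTTT
  T.FT.
  TF.FT
Step 2: 4 trees catch fire, 3 burn out
  T.TTT
  TTTTT
  TTTTT
  TTFTT
  T..F.
  F...F
Step 3: 4 trees catch fire, 4 burn out
  T.TTT
  TTTTT
  TTFTT
  TF.FT
  F....
  .....
Step 4: 5 trees catch fire, 4 burn out
  T.TTT
  TTFTT
  TF.FT
  F...F
  .....
  .....
Step 5: 5 trees catch fire, 5 burn out
  T.FTT
  TF.FT
  F...F
  .....
  .....
  .....

T.FTT
TF.FT
F...F
.....
.....
.....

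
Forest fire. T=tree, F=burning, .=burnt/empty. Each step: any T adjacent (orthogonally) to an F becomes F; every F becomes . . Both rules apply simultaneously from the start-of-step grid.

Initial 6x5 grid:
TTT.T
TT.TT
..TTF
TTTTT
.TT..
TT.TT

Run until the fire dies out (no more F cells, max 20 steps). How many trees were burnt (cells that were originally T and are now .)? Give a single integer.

Answer: 14

Derivation:
Step 1: +3 fires, +1 burnt (F count now 3)
Step 2: +4 fires, +3 burnt (F count now 4)
Step 3: +1 fires, +4 burnt (F count now 1)
Step 4: +2 fires, +1 burnt (F count now 2)
Step 5: +2 fires, +2 burnt (F count now 2)
Step 6: +1 fires, +2 burnt (F count now 1)
Step 7: +1 fires, +1 burnt (F count now 1)
Step 8: +0 fires, +1 burnt (F count now 0)
Fire out after step 8
Initially T: 21, now '.': 23
Total burnt (originally-T cells now '.'): 14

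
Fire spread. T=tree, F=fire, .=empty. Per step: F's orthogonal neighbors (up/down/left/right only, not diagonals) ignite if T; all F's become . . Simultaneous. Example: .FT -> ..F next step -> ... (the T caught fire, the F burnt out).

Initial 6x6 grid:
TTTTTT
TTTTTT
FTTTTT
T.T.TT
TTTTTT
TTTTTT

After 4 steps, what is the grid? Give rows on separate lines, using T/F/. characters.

Step 1: 3 trees catch fire, 1 burn out
  TTTTTT
  FTTTTT
  .FTTTT
  F.T.TT
  TTTTTT
  TTTTTT
Step 2: 4 trees catch fire, 3 burn out
  FTTTTT
  .FTTTT
  ..FTTT
  ..T.TT
  FTTTTT
  TTTTTT
Step 3: 6 trees catch fire, 4 burn out
  .FTTTT
  ..FTTT
  ...FTT
  ..F.TT
  .FTTTT
  FTTTTT
Step 4: 5 trees catch fire, 6 burn out
  ..FTTT
  ...FTT
  ....FT
  ....TT
  ..FTTT
  .FTTTT

..FTTT
...FTT
....FT
....TT
..FTTT
.FTTTT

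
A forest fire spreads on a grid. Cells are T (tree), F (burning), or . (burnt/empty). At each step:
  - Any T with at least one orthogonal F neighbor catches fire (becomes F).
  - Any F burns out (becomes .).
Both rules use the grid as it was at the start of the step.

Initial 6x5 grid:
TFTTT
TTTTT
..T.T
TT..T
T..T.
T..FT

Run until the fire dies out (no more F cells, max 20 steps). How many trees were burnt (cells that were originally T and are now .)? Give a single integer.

Step 1: +5 fires, +2 burnt (F count now 5)
Step 2: +3 fires, +5 burnt (F count now 3)
Step 3: +3 fires, +3 burnt (F count now 3)
Step 4: +1 fires, +3 burnt (F count now 1)
Step 5: +1 fires, +1 burnt (F count now 1)
Step 6: +1 fires, +1 burnt (F count now 1)
Step 7: +0 fires, +1 burnt (F count now 0)
Fire out after step 7
Initially T: 18, now '.': 26
Total burnt (originally-T cells now '.'): 14

Answer: 14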